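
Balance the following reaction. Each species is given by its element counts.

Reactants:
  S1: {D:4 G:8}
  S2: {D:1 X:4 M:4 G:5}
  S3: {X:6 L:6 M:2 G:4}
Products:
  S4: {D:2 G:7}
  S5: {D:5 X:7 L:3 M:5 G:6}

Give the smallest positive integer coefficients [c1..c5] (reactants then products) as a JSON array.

D: 5·4+2·1+1·0 = 22 | 6·2+2·5 = 22
X: 5·0+2·4+1·6 = 14 | 6·0+2·7 = 14
L: 5·0+2·0+1·6 = 6 | 6·0+2·3 = 6
M: 5·0+2·4+1·2 = 10 | 6·0+2·5 = 10
G: 5·8+2·5+1·4 = 54 | 6·7+2·6 = 54
gcd(5,2,1,6,2) = 1

Coefficients: [5, 2, 1, 6, 2]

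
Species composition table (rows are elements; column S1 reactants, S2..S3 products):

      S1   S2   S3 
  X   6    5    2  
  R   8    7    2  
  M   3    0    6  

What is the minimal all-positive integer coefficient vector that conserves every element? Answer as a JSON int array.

Coefficients: [2, 2, 1]

X: 2·6 = 12 | 2·5+1·2 = 12
R: 2·8 = 16 | 2·7+1·2 = 16
M: 2·3 = 6 | 2·0+1·6 = 6
gcd(2,2,1) = 1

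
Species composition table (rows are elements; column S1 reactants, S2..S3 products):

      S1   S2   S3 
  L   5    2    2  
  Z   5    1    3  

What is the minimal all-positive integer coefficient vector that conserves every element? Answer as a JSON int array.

L: 4·5 = 20 | 5·2+5·2 = 20
Z: 4·5 = 20 | 5·1+5·3 = 20
gcd(4,5,5) = 1

Coefficients: [4, 5, 5]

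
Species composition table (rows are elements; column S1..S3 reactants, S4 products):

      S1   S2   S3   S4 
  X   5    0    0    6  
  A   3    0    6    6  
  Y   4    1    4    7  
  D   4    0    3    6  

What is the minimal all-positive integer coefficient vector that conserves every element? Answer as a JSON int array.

X: 6·5+3·0+2·0 = 30 | 5·6 = 30
A: 6·3+3·0+2·6 = 30 | 5·6 = 30
Y: 6·4+3·1+2·4 = 35 | 5·7 = 35
D: 6·4+3·0+2·3 = 30 | 5·6 = 30
gcd(6,3,2,5) = 1

Coefficients: [6, 3, 2, 5]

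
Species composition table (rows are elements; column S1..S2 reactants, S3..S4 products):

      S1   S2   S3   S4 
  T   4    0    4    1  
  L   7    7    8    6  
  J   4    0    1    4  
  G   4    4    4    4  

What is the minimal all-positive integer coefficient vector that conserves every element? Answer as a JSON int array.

Coefficients: [5, 3, 4, 4]

T: 5·4+3·0 = 20 | 4·4+4·1 = 20
L: 5·7+3·7 = 56 | 4·8+4·6 = 56
J: 5·4+3·0 = 20 | 4·1+4·4 = 20
G: 5·4+3·4 = 32 | 4·4+4·4 = 32
gcd(5,3,4,4) = 1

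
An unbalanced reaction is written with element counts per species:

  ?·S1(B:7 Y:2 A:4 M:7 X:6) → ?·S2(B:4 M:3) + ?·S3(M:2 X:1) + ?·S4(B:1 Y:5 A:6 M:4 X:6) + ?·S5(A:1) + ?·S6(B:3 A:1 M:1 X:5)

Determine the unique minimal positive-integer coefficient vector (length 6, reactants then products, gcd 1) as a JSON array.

Coefficients: [5, 6, 3, 2, 5, 3]

B: 5·7 = 35 | 6·4+3·0+2·1+5·0+3·3 = 35
Y: 5·2 = 10 | 6·0+3·0+2·5+5·0+3·0 = 10
A: 5·4 = 20 | 6·0+3·0+2·6+5·1+3·1 = 20
M: 5·7 = 35 | 6·3+3·2+2·4+5·0+3·1 = 35
X: 5·6 = 30 | 6·0+3·1+2·6+5·0+3·5 = 30
gcd(5,6,3,2,5,3) = 1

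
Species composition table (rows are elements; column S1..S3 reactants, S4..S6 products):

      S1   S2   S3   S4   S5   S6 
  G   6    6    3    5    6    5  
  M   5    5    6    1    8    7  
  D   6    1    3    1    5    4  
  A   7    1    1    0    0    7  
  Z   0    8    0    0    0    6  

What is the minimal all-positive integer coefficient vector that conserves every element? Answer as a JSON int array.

G: 3·6+3·6+4·3 = 48 | 2·5+3·6+4·5 = 48
M: 3·5+3·5+4·6 = 54 | 2·1+3·8+4·7 = 54
D: 3·6+3·1+4·3 = 33 | 2·1+3·5+4·4 = 33
A: 3·7+3·1+4·1 = 28 | 2·0+3·0+4·7 = 28
Z: 3·0+3·8+4·0 = 24 | 2·0+3·0+4·6 = 24
gcd(3,3,4,2,3,4) = 1

Coefficients: [3, 3, 4, 2, 3, 4]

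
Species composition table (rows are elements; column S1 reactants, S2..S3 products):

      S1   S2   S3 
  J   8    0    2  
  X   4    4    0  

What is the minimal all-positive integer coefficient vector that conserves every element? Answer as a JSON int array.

J: 1·8 = 8 | 1·0+4·2 = 8
X: 1·4 = 4 | 1·4+4·0 = 4
gcd(1,1,4) = 1

Coefficients: [1, 1, 4]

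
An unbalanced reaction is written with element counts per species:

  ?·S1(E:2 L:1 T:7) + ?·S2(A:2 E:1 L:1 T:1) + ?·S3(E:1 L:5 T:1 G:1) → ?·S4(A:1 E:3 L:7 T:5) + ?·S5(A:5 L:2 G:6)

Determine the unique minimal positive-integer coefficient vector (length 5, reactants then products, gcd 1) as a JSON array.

Coefficients: [2, 5, 6, 5, 1]

A: 2·0+5·2+6·0 = 10 | 5·1+1·5 = 10
E: 2·2+5·1+6·1 = 15 | 5·3+1·0 = 15
L: 2·1+5·1+6·5 = 37 | 5·7+1·2 = 37
T: 2·7+5·1+6·1 = 25 | 5·5+1·0 = 25
G: 2·0+5·0+6·1 = 6 | 5·0+1·6 = 6
gcd(2,5,6,5,1) = 1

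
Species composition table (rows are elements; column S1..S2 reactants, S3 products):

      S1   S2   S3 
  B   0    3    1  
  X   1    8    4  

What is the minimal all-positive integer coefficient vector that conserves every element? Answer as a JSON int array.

Coefficients: [4, 1, 3]

B: 4·0+1·3 = 3 | 3·1 = 3
X: 4·1+1·8 = 12 | 3·4 = 12
gcd(4,1,3) = 1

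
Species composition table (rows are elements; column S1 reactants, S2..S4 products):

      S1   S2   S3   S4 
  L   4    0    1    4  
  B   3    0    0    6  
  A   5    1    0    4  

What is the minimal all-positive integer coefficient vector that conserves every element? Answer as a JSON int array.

L: 2·4 = 8 | 6·0+4·1+1·4 = 8
B: 2·3 = 6 | 6·0+4·0+1·6 = 6
A: 2·5 = 10 | 6·1+4·0+1·4 = 10
gcd(2,6,4,1) = 1

Coefficients: [2, 6, 4, 1]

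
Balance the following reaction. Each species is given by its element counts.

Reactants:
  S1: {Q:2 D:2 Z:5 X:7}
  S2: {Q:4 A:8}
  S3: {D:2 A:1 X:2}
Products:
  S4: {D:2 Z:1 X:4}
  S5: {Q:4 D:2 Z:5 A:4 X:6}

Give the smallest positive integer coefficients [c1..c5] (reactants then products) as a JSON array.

Coefficients: [6, 2, 4, 5, 5]

Q: 6·2+2·4+4·0 = 20 | 5·0+5·4 = 20
D: 6·2+2·0+4·2 = 20 | 5·2+5·2 = 20
Z: 6·5+2·0+4·0 = 30 | 5·1+5·5 = 30
A: 6·0+2·8+4·1 = 20 | 5·0+5·4 = 20
X: 6·7+2·0+4·2 = 50 | 5·4+5·6 = 50
gcd(6,2,4,5,5) = 1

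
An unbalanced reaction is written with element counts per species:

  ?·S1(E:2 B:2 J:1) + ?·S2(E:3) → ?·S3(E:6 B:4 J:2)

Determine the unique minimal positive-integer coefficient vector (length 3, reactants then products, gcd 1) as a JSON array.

E: 6·2+2·3 = 18 | 3·6 = 18
B: 6·2+2·0 = 12 | 3·4 = 12
J: 6·1+2·0 = 6 | 3·2 = 6
gcd(6,2,3) = 1

Coefficients: [6, 2, 3]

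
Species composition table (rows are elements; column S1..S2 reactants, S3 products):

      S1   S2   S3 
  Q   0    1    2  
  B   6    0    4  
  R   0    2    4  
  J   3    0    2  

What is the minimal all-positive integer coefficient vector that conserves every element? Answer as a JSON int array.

Coefficients: [2, 6, 3]

Q: 2·0+6·1 = 6 | 3·2 = 6
B: 2·6+6·0 = 12 | 3·4 = 12
R: 2·0+6·2 = 12 | 3·4 = 12
J: 2·3+6·0 = 6 | 3·2 = 6
gcd(2,6,3) = 1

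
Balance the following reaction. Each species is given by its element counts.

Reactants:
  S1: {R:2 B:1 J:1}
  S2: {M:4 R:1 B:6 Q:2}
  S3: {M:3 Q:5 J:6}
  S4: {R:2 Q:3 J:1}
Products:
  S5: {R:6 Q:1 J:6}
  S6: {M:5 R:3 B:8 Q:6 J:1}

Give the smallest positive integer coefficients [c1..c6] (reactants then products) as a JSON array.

M: 6·0+3·4+1·3+3·0 = 15 | 2·0+3·5 = 15
R: 6·2+3·1+1·0+3·2 = 21 | 2·6+3·3 = 21
B: 6·1+3·6+1·0+3·0 = 24 | 2·0+3·8 = 24
Q: 6·0+3·2+1·5+3·3 = 20 | 2·1+3·6 = 20
J: 6·1+3·0+1·6+3·1 = 15 | 2·6+3·1 = 15
gcd(6,3,1,3,2,3) = 1

Coefficients: [6, 3, 1, 3, 2, 3]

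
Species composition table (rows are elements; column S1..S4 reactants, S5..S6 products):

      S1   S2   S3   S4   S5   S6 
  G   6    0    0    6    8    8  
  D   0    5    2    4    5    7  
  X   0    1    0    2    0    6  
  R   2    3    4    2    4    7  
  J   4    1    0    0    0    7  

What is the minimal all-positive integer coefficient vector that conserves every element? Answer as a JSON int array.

Coefficients: [3, 2, 2, 5, 4, 2]

G: 3·6+2·0+2·0+5·6 = 48 | 4·8+2·8 = 48
D: 3·0+2·5+2·2+5·4 = 34 | 4·5+2·7 = 34
X: 3·0+2·1+2·0+5·2 = 12 | 4·0+2·6 = 12
R: 3·2+2·3+2·4+5·2 = 30 | 4·4+2·7 = 30
J: 3·4+2·1+2·0+5·0 = 14 | 4·0+2·7 = 14
gcd(3,2,2,5,4,2) = 1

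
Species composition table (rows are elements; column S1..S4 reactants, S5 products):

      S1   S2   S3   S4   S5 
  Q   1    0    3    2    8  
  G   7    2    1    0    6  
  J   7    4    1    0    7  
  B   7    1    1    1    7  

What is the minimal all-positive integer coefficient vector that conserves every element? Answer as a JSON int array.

Q: 1·1+1·0+3·3+3·2 = 16 | 2·8 = 16
G: 1·7+1·2+3·1+3·0 = 12 | 2·6 = 12
J: 1·7+1·4+3·1+3·0 = 14 | 2·7 = 14
B: 1·7+1·1+3·1+3·1 = 14 | 2·7 = 14
gcd(1,1,3,3,2) = 1

Coefficients: [1, 1, 3, 3, 2]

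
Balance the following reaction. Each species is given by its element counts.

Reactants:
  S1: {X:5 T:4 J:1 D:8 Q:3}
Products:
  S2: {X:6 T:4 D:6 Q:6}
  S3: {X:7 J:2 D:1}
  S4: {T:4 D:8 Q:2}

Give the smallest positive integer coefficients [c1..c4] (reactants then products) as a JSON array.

X: 4·5 = 20 | 1·6+2·7+3·0 = 20
T: 4·4 = 16 | 1·4+2·0+3·4 = 16
J: 4·1 = 4 | 1·0+2·2+3·0 = 4
D: 4·8 = 32 | 1·6+2·1+3·8 = 32
Q: 4·3 = 12 | 1·6+2·0+3·2 = 12
gcd(4,1,2,3) = 1

Coefficients: [4, 1, 2, 3]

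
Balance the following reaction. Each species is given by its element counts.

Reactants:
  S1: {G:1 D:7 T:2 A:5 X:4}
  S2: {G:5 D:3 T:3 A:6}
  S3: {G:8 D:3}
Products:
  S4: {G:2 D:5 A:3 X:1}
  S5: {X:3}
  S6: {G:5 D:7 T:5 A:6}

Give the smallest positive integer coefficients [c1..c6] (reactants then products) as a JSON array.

Coefficients: [6, 1, 2, 6, 6, 3]

G: 6·1+1·5+2·8 = 27 | 6·2+6·0+3·5 = 27
D: 6·7+1·3+2·3 = 51 | 6·5+6·0+3·7 = 51
T: 6·2+1·3+2·0 = 15 | 6·0+6·0+3·5 = 15
A: 6·5+1·6+2·0 = 36 | 6·3+6·0+3·6 = 36
X: 6·4+1·0+2·0 = 24 | 6·1+6·3+3·0 = 24
gcd(6,1,2,6,6,3) = 1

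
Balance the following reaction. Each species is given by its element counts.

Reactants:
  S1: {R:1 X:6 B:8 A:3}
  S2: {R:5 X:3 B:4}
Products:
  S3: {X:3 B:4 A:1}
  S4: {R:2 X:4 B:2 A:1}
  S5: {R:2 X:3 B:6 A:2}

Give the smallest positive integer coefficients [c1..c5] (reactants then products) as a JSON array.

R: 6·1+2·5 = 16 | 5·0+3·2+5·2 = 16
X: 6·6+2·3 = 42 | 5·3+3·4+5·3 = 42
B: 6·8+2·4 = 56 | 5·4+3·2+5·6 = 56
A: 6·3+2·0 = 18 | 5·1+3·1+5·2 = 18
gcd(6,2,5,3,5) = 1

Coefficients: [6, 2, 5, 3, 5]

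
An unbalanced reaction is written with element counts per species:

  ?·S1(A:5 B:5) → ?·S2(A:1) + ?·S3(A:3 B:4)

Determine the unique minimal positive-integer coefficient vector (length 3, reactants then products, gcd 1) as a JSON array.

Coefficients: [4, 5, 5]

A: 4·5 = 20 | 5·1+5·3 = 20
B: 4·5 = 20 | 5·0+5·4 = 20
gcd(4,5,5) = 1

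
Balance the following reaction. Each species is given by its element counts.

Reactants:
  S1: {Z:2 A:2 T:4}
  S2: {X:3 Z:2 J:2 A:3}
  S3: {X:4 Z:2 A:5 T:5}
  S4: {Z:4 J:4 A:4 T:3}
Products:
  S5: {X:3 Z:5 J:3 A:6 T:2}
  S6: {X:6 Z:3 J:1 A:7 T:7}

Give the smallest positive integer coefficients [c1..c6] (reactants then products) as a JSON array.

Coefficients: [2, 5, 6, 1, 3, 5]

X: 2·0+5·3+6·4+1·0 = 39 | 3·3+5·6 = 39
Z: 2·2+5·2+6·2+1·4 = 30 | 3·5+5·3 = 30
J: 2·0+5·2+6·0+1·4 = 14 | 3·3+5·1 = 14
A: 2·2+5·3+6·5+1·4 = 53 | 3·6+5·7 = 53
T: 2·4+5·0+6·5+1·3 = 41 | 3·2+5·7 = 41
gcd(2,5,6,1,3,5) = 1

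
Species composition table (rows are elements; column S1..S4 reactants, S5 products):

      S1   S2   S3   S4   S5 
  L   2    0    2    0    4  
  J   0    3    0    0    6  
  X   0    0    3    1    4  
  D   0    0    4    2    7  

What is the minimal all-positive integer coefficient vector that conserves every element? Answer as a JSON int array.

Coefficients: [3, 4, 1, 5, 2]

L: 3·2+4·0+1·2+5·0 = 8 | 2·4 = 8
J: 3·0+4·3+1·0+5·0 = 12 | 2·6 = 12
X: 3·0+4·0+1·3+5·1 = 8 | 2·4 = 8
D: 3·0+4·0+1·4+5·2 = 14 | 2·7 = 14
gcd(3,4,1,5,2) = 1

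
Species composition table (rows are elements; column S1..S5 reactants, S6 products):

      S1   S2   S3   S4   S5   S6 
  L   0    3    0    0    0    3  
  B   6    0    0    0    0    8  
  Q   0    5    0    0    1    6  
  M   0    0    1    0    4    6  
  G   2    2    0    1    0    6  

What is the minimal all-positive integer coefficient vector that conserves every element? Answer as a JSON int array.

L: 4·0+3·3+6·0+4·0+3·0 = 9 | 3·3 = 9
B: 4·6+3·0+6·0+4·0+3·0 = 24 | 3·8 = 24
Q: 4·0+3·5+6·0+4·0+3·1 = 18 | 3·6 = 18
M: 4·0+3·0+6·1+4·0+3·4 = 18 | 3·6 = 18
G: 4·2+3·2+6·0+4·1+3·0 = 18 | 3·6 = 18
gcd(4,3,6,4,3,3) = 1

Coefficients: [4, 3, 6, 4, 3, 3]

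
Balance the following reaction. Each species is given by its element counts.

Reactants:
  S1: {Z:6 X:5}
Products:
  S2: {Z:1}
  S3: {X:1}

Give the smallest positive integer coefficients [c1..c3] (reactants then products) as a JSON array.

Z: 1·6 = 6 | 6·1+5·0 = 6
X: 1·5 = 5 | 6·0+5·1 = 5
gcd(1,6,5) = 1

Coefficients: [1, 6, 5]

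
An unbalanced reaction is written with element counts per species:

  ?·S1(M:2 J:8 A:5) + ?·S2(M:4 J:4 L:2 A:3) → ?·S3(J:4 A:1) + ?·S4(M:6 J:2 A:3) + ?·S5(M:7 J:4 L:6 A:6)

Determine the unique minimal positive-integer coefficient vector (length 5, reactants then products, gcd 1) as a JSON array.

Coefficients: [1, 6, 5, 2, 2]

M: 1·2+6·4 = 26 | 5·0+2·6+2·7 = 26
J: 1·8+6·4 = 32 | 5·4+2·2+2·4 = 32
L: 1·0+6·2 = 12 | 5·0+2·0+2·6 = 12
A: 1·5+6·3 = 23 | 5·1+2·3+2·6 = 23
gcd(1,6,5,2,2) = 1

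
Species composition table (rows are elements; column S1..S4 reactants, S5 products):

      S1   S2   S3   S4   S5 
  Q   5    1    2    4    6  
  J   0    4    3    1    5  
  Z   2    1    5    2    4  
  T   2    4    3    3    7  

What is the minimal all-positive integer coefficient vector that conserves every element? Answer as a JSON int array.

Coefficients: [3, 5, 1, 2, 5]

Q: 3·5+5·1+1·2+2·4 = 30 | 5·6 = 30
J: 3·0+5·4+1·3+2·1 = 25 | 5·5 = 25
Z: 3·2+5·1+1·5+2·2 = 20 | 5·4 = 20
T: 3·2+5·4+1·3+2·3 = 35 | 5·7 = 35
gcd(3,5,1,2,5) = 1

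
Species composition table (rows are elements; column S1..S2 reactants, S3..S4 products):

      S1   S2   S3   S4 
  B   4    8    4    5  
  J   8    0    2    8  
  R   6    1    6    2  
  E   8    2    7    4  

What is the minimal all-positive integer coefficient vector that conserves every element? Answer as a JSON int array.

Coefficients: [5, 2, 4, 4]

B: 5·4+2·8 = 36 | 4·4+4·5 = 36
J: 5·8+2·0 = 40 | 4·2+4·8 = 40
R: 5·6+2·1 = 32 | 4·6+4·2 = 32
E: 5·8+2·2 = 44 | 4·7+4·4 = 44
gcd(5,2,4,4) = 1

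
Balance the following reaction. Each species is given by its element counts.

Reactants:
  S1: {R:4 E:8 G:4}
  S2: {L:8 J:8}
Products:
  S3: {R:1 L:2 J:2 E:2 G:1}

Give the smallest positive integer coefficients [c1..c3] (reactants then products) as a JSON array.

Coefficients: [1, 1, 4]

R: 1·4+1·0 = 4 | 4·1 = 4
L: 1·0+1·8 = 8 | 4·2 = 8
J: 1·0+1·8 = 8 | 4·2 = 8
E: 1·8+1·0 = 8 | 4·2 = 8
G: 1·4+1·0 = 4 | 4·1 = 4
gcd(1,1,4) = 1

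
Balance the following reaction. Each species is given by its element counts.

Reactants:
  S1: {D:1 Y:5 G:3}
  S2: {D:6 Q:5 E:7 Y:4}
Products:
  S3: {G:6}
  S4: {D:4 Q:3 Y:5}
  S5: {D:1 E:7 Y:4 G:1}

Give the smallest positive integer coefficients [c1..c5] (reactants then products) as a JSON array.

Coefficients: [5, 3, 2, 5, 3]

D: 5·1+3·6 = 23 | 2·0+5·4+3·1 = 23
Q: 5·0+3·5 = 15 | 2·0+5·3+3·0 = 15
E: 5·0+3·7 = 21 | 2·0+5·0+3·7 = 21
Y: 5·5+3·4 = 37 | 2·0+5·5+3·4 = 37
G: 5·3+3·0 = 15 | 2·6+5·0+3·1 = 15
gcd(5,3,2,5,3) = 1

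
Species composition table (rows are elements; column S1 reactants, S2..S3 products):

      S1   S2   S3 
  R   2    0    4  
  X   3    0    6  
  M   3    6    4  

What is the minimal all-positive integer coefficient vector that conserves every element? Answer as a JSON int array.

R: 6·2 = 12 | 1·0+3·4 = 12
X: 6·3 = 18 | 1·0+3·6 = 18
M: 6·3 = 18 | 1·6+3·4 = 18
gcd(6,1,3) = 1

Coefficients: [6, 1, 3]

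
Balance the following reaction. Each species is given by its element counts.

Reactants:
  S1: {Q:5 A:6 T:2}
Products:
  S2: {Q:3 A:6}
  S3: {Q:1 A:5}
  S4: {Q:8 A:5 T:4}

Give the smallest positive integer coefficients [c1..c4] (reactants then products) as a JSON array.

Q: 6·5 = 30 | 1·3+3·1+3·8 = 30
A: 6·6 = 36 | 1·6+3·5+3·5 = 36
T: 6·2 = 12 | 1·0+3·0+3·4 = 12
gcd(6,1,3,3) = 1

Coefficients: [6, 1, 3, 3]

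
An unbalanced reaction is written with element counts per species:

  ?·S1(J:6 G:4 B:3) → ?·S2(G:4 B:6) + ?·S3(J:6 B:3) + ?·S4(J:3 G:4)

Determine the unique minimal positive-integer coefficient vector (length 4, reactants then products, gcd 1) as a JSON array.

J: 5·6 = 30 | 1·0+3·6+4·3 = 30
G: 5·4 = 20 | 1·4+3·0+4·4 = 20
B: 5·3 = 15 | 1·6+3·3+4·0 = 15
gcd(5,1,3,4) = 1

Coefficients: [5, 1, 3, 4]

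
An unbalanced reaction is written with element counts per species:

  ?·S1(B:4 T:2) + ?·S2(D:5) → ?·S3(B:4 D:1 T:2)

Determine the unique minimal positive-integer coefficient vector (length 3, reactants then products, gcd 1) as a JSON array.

Coefficients: [5, 1, 5]

B: 5·4+1·0 = 20 | 5·4 = 20
D: 5·0+1·5 = 5 | 5·1 = 5
T: 5·2+1·0 = 10 | 5·2 = 10
gcd(5,1,5) = 1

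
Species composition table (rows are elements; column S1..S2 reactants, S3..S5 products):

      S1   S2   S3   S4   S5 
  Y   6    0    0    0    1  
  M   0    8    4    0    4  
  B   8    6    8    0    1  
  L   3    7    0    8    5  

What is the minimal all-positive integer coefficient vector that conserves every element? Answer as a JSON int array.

Y: 1·6+5·0 = 6 | 4·0+1·0+6·1 = 6
M: 1·0+5·8 = 40 | 4·4+1·0+6·4 = 40
B: 1·8+5·6 = 38 | 4·8+1·0+6·1 = 38
L: 1·3+5·7 = 38 | 4·0+1·8+6·5 = 38
gcd(1,5,4,1,6) = 1

Coefficients: [1, 5, 4, 1, 6]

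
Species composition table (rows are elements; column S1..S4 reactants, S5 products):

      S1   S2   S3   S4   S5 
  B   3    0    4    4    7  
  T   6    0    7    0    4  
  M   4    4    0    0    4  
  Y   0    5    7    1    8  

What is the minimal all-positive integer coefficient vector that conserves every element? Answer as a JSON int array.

B: 1·3+4·0+2·4+6·4 = 35 | 5·7 = 35
T: 1·6+4·0+2·7+6·0 = 20 | 5·4 = 20
M: 1·4+4·4+2·0+6·0 = 20 | 5·4 = 20
Y: 1·0+4·5+2·7+6·1 = 40 | 5·8 = 40
gcd(1,4,2,6,5) = 1

Coefficients: [1, 4, 2, 6, 5]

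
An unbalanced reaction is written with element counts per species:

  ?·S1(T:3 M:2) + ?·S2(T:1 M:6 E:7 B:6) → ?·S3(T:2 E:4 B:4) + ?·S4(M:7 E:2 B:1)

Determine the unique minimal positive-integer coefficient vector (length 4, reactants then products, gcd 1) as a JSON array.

T: 2·3+4·1 = 10 | 5·2+4·0 = 10
M: 2·2+4·6 = 28 | 5·0+4·7 = 28
E: 2·0+4·7 = 28 | 5·4+4·2 = 28
B: 2·0+4·6 = 24 | 5·4+4·1 = 24
gcd(2,4,5,4) = 1

Coefficients: [2, 4, 5, 4]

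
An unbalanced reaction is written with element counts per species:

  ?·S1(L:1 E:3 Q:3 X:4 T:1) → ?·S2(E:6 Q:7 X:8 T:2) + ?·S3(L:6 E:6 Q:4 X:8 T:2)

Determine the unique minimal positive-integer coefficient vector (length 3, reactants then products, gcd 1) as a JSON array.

L: 6·1 = 6 | 2·0+1·6 = 6
E: 6·3 = 18 | 2·6+1·6 = 18
Q: 6·3 = 18 | 2·7+1·4 = 18
X: 6·4 = 24 | 2·8+1·8 = 24
T: 6·1 = 6 | 2·2+1·2 = 6
gcd(6,2,1) = 1

Coefficients: [6, 2, 1]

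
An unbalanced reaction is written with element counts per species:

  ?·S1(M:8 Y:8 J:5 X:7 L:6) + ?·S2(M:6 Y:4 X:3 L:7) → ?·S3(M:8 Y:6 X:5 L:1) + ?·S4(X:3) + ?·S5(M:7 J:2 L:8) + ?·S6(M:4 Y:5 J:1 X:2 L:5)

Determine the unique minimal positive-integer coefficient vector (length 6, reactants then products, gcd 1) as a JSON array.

M: 2·8+5·6 = 46 | 1·8+4·0+2·7+6·4 = 46
Y: 2·8+5·4 = 36 | 1·6+4·0+2·0+6·5 = 36
J: 2·5+5·0 = 10 | 1·0+4·0+2·2+6·1 = 10
X: 2·7+5·3 = 29 | 1·5+4·3+2·0+6·2 = 29
L: 2·6+5·7 = 47 | 1·1+4·0+2·8+6·5 = 47
gcd(2,5,1,4,2,6) = 1

Coefficients: [2, 5, 1, 4, 2, 6]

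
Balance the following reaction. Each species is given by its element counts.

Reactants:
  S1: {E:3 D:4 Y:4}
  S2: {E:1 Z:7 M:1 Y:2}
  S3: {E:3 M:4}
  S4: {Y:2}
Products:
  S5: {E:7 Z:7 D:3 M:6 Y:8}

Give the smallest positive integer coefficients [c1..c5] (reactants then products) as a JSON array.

Coefficients: [3, 4, 5, 6, 4]

E: 3·3+4·1+5·3+6·0 = 28 | 4·7 = 28
Z: 3·0+4·7+5·0+6·0 = 28 | 4·7 = 28
D: 3·4+4·0+5·0+6·0 = 12 | 4·3 = 12
M: 3·0+4·1+5·4+6·0 = 24 | 4·6 = 24
Y: 3·4+4·2+5·0+6·2 = 32 | 4·8 = 32
gcd(3,4,5,6,4) = 1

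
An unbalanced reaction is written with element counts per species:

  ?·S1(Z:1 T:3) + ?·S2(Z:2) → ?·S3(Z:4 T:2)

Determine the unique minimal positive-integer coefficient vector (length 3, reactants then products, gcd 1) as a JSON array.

Coefficients: [2, 5, 3]

Z: 2·1+5·2 = 12 | 3·4 = 12
T: 2·3+5·0 = 6 | 3·2 = 6
gcd(2,5,3) = 1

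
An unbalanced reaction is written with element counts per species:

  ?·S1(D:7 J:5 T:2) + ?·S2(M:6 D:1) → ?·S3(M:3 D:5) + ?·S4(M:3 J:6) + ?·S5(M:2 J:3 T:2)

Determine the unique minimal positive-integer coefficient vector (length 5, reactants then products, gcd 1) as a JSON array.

M: 3·0+4·6 = 24 | 5·3+1·3+3·2 = 24
D: 3·7+4·1 = 25 | 5·5+1·0+3·0 = 25
J: 3·5+4·0 = 15 | 5·0+1·6+3·3 = 15
T: 3·2+4·0 = 6 | 5·0+1·0+3·2 = 6
gcd(3,4,5,1,3) = 1

Coefficients: [3, 4, 5, 1, 3]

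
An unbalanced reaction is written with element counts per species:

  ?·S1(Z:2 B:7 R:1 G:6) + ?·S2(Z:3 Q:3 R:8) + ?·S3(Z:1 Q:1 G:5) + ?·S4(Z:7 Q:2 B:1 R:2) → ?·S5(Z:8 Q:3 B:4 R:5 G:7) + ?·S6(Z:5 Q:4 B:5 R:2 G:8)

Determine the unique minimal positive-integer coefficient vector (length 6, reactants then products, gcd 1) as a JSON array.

Z: 3·2+2·3+5·1+4·7 = 45 | 5·8+1·5 = 45
Q: 3·0+2·3+5·1+4·2 = 19 | 5·3+1·4 = 19
B: 3·7+2·0+5·0+4·1 = 25 | 5·4+1·5 = 25
R: 3·1+2·8+5·0+4·2 = 27 | 5·5+1·2 = 27
G: 3·6+2·0+5·5+4·0 = 43 | 5·7+1·8 = 43
gcd(3,2,5,4,5,1) = 1

Coefficients: [3, 2, 5, 4, 5, 1]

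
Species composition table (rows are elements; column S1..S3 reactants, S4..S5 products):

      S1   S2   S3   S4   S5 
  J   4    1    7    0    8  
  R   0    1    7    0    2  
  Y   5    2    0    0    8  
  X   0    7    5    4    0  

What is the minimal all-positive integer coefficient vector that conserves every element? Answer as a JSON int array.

J: 6·4+1·1+1·7 = 32 | 3·0+4·8 = 32
R: 6·0+1·1+1·7 = 8 | 3·0+4·2 = 8
Y: 6·5+1·2+1·0 = 32 | 3·0+4·8 = 32
X: 6·0+1·7+1·5 = 12 | 3·4+4·0 = 12
gcd(6,1,1,3,4) = 1

Coefficients: [6, 1, 1, 3, 4]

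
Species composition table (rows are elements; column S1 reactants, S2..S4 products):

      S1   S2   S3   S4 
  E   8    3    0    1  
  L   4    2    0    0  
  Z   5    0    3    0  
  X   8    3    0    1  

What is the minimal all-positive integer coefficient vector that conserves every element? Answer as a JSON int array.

E: 3·8 = 24 | 6·3+5·0+6·1 = 24
L: 3·4 = 12 | 6·2+5·0+6·0 = 12
Z: 3·5 = 15 | 6·0+5·3+6·0 = 15
X: 3·8 = 24 | 6·3+5·0+6·1 = 24
gcd(3,6,5,6) = 1

Coefficients: [3, 6, 5, 6]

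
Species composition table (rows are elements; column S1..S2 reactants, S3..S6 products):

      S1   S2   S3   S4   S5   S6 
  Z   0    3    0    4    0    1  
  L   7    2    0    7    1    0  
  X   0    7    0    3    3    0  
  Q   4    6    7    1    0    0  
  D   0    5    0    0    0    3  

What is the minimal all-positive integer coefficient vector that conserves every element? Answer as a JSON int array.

Coefficients: [1, 3, 3, 1, 6, 5]

Z: 1·0+3·3 = 9 | 3·0+1·4+6·0+5·1 = 9
L: 1·7+3·2 = 13 | 3·0+1·7+6·1+5·0 = 13
X: 1·0+3·7 = 21 | 3·0+1·3+6·3+5·0 = 21
Q: 1·4+3·6 = 22 | 3·7+1·1+6·0+5·0 = 22
D: 1·0+3·5 = 15 | 3·0+1·0+6·0+5·3 = 15
gcd(1,3,3,1,6,5) = 1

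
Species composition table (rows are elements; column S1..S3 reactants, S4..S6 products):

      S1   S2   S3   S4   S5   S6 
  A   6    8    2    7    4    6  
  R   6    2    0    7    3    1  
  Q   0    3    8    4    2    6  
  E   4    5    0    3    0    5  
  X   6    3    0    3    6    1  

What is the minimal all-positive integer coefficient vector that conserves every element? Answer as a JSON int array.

Coefficients: [4, 4, 5, 2, 4, 6]

A: 4·6+4·8+5·2 = 66 | 2·7+4·4+6·6 = 66
R: 4·6+4·2+5·0 = 32 | 2·7+4·3+6·1 = 32
Q: 4·0+4·3+5·8 = 52 | 2·4+4·2+6·6 = 52
E: 4·4+4·5+5·0 = 36 | 2·3+4·0+6·5 = 36
X: 4·6+4·3+5·0 = 36 | 2·3+4·6+6·1 = 36
gcd(4,4,5,2,4,6) = 1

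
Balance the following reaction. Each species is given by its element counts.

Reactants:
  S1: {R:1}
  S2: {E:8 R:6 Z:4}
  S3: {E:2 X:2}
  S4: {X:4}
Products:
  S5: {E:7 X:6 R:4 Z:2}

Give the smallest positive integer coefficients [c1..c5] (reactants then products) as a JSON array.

Coefficients: [4, 2, 6, 3, 4]

E: 4·0+2·8+6·2+3·0 = 28 | 4·7 = 28
X: 4·0+2·0+6·2+3·4 = 24 | 4·6 = 24
R: 4·1+2·6+6·0+3·0 = 16 | 4·4 = 16
Z: 4·0+2·4+6·0+3·0 = 8 | 4·2 = 8
gcd(4,2,6,3,4) = 1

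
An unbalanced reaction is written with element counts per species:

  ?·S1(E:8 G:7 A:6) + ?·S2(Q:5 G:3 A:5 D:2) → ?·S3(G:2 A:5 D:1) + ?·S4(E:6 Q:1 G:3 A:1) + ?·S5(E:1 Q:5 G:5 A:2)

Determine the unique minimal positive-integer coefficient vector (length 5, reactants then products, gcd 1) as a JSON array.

E: 4·8+3·0 = 32 | 6·0+5·6+2·1 = 32
Q: 4·0+3·5 = 15 | 6·0+5·1+2·5 = 15
G: 4·7+3·3 = 37 | 6·2+5·3+2·5 = 37
A: 4·6+3·5 = 39 | 6·5+5·1+2·2 = 39
D: 4·0+3·2 = 6 | 6·1+5·0+2·0 = 6
gcd(4,3,6,5,2) = 1

Coefficients: [4, 3, 6, 5, 2]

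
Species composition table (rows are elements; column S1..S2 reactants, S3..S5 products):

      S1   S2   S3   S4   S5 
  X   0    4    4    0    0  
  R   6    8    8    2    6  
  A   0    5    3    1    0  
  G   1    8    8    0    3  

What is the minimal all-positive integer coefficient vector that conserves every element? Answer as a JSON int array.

Coefficients: [3, 3, 3, 6, 1]

X: 3·0+3·4 = 12 | 3·4+6·0+1·0 = 12
R: 3·6+3·8 = 42 | 3·8+6·2+1·6 = 42
A: 3·0+3·5 = 15 | 3·3+6·1+1·0 = 15
G: 3·1+3·8 = 27 | 3·8+6·0+1·3 = 27
gcd(3,3,3,6,1) = 1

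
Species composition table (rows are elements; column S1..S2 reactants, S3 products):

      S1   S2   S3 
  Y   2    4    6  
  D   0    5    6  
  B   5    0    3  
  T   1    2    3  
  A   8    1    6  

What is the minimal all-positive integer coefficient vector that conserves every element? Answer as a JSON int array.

Y: 3·2+6·4 = 30 | 5·6 = 30
D: 3·0+6·5 = 30 | 5·6 = 30
B: 3·5+6·0 = 15 | 5·3 = 15
T: 3·1+6·2 = 15 | 5·3 = 15
A: 3·8+6·1 = 30 | 5·6 = 30
gcd(3,6,5) = 1

Coefficients: [3, 6, 5]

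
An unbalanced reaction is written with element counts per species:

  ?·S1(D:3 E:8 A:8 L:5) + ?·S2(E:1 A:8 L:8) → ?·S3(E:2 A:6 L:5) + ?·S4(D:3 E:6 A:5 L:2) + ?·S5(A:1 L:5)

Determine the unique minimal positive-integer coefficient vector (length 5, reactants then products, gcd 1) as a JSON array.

D: 3·3+2·0 = 9 | 4·0+3·3+1·0 = 9
E: 3·8+2·1 = 26 | 4·2+3·6+1·0 = 26
A: 3·8+2·8 = 40 | 4·6+3·5+1·1 = 40
L: 3·5+2·8 = 31 | 4·5+3·2+1·5 = 31
gcd(3,2,4,3,1) = 1

Coefficients: [3, 2, 4, 3, 1]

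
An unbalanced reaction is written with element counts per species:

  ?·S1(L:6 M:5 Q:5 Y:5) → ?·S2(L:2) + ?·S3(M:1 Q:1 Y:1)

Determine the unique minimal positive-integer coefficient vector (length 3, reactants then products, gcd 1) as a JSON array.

L: 1·6 = 6 | 3·2+5·0 = 6
M: 1·5 = 5 | 3·0+5·1 = 5
Q: 1·5 = 5 | 3·0+5·1 = 5
Y: 1·5 = 5 | 3·0+5·1 = 5
gcd(1,3,5) = 1

Coefficients: [1, 3, 5]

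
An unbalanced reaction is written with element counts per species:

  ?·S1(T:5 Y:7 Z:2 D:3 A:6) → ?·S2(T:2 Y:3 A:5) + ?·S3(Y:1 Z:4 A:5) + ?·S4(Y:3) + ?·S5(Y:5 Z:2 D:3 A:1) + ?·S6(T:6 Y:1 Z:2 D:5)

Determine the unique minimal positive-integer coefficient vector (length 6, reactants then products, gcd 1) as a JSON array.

Coefficients: [6, 6, 1, 5, 1, 3]

T: 6·5 = 30 | 6·2+1·0+5·0+1·0+3·6 = 30
Y: 6·7 = 42 | 6·3+1·1+5·3+1·5+3·1 = 42
Z: 6·2 = 12 | 6·0+1·4+5·0+1·2+3·2 = 12
D: 6·3 = 18 | 6·0+1·0+5·0+1·3+3·5 = 18
A: 6·6 = 36 | 6·5+1·5+5·0+1·1+3·0 = 36
gcd(6,6,1,5,1,3) = 1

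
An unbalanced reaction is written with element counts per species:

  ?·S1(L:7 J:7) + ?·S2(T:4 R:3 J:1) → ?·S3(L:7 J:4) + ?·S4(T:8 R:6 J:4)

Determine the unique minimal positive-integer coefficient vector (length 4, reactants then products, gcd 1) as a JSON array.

T: 2·0+6·4 = 24 | 2·0+3·8 = 24
R: 2·0+6·3 = 18 | 2·0+3·6 = 18
L: 2·7+6·0 = 14 | 2·7+3·0 = 14
J: 2·7+6·1 = 20 | 2·4+3·4 = 20
gcd(2,6,2,3) = 1

Coefficients: [2, 6, 2, 3]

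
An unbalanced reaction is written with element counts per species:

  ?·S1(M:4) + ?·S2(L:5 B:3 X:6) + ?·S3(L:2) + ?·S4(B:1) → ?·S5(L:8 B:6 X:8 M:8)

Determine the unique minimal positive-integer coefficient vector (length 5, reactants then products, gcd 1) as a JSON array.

Coefficients: [6, 4, 2, 6, 3]

L: 6·0+4·5+2·2+6·0 = 24 | 3·8 = 24
B: 6·0+4·3+2·0+6·1 = 18 | 3·6 = 18
X: 6·0+4·6+2·0+6·0 = 24 | 3·8 = 24
M: 6·4+4·0+2·0+6·0 = 24 | 3·8 = 24
gcd(6,4,2,6,3) = 1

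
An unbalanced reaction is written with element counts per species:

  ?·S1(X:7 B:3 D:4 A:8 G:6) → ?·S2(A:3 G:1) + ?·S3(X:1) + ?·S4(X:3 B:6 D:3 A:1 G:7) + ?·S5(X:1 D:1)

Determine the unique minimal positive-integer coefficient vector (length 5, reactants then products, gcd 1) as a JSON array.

X: 2·7 = 14 | 5·0+6·1+1·3+5·1 = 14
B: 2·3 = 6 | 5·0+6·0+1·6+5·0 = 6
D: 2·4 = 8 | 5·0+6·0+1·3+5·1 = 8
A: 2·8 = 16 | 5·3+6·0+1·1+5·0 = 16
G: 2·6 = 12 | 5·1+6·0+1·7+5·0 = 12
gcd(2,5,6,1,5) = 1

Coefficients: [2, 5, 6, 1, 5]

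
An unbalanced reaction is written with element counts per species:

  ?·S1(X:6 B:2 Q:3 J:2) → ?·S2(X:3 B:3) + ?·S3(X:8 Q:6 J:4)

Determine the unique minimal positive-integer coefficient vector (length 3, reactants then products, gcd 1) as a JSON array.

X: 6·6 = 36 | 4·3+3·8 = 36
B: 6·2 = 12 | 4·3+3·0 = 12
Q: 6·3 = 18 | 4·0+3·6 = 18
J: 6·2 = 12 | 4·0+3·4 = 12
gcd(6,4,3) = 1

Coefficients: [6, 4, 3]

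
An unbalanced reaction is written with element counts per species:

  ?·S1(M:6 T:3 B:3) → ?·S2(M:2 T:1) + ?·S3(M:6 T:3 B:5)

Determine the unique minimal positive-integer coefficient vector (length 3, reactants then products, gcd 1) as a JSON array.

Coefficients: [5, 6, 3]

M: 5·6 = 30 | 6·2+3·6 = 30
T: 5·3 = 15 | 6·1+3·3 = 15
B: 5·3 = 15 | 6·0+3·5 = 15
gcd(5,6,3) = 1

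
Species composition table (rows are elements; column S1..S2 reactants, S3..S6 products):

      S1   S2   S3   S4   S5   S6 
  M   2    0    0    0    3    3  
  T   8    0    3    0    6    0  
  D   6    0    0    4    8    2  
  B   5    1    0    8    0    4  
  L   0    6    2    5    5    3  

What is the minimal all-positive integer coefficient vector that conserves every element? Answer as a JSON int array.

M: 3·2+5·0 = 6 | 6·0+2·0+1·3+1·3 = 6
T: 3·8+5·0 = 24 | 6·3+2·0+1·6+1·0 = 24
D: 3·6+5·0 = 18 | 6·0+2·4+1·8+1·2 = 18
B: 3·5+5·1 = 20 | 6·0+2·8+1·0+1·4 = 20
L: 3·0+5·6 = 30 | 6·2+2·5+1·5+1·3 = 30
gcd(3,5,6,2,1,1) = 1

Coefficients: [3, 5, 6, 2, 1, 1]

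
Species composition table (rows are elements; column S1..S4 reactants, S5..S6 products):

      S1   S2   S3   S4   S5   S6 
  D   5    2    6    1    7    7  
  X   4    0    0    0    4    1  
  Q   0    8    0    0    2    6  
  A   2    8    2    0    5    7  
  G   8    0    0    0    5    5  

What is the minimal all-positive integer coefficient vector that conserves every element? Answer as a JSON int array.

D: 5·5+4·2+3·6+5·1 = 56 | 4·7+4·7 = 56
X: 5·4+4·0+3·0+5·0 = 20 | 4·4+4·1 = 20
Q: 5·0+4·8+3·0+5·0 = 32 | 4·2+4·6 = 32
A: 5·2+4·8+3·2+5·0 = 48 | 4·5+4·7 = 48
G: 5·8+4·0+3·0+5·0 = 40 | 4·5+4·5 = 40
gcd(5,4,3,5,4,4) = 1

Coefficients: [5, 4, 3, 5, 4, 4]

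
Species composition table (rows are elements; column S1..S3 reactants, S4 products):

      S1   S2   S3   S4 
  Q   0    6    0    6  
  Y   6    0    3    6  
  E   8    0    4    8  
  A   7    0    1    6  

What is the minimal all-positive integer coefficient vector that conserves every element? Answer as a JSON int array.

Q: 4·0+5·6+2·0 = 30 | 5·6 = 30
Y: 4·6+5·0+2·3 = 30 | 5·6 = 30
E: 4·8+5·0+2·4 = 40 | 5·8 = 40
A: 4·7+5·0+2·1 = 30 | 5·6 = 30
gcd(4,5,2,5) = 1

Coefficients: [4, 5, 2, 5]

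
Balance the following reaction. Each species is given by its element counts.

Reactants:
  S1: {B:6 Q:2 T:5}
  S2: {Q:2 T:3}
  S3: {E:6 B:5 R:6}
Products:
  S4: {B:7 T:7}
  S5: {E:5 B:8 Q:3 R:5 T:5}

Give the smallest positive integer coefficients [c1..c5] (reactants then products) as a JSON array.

Coefficients: [5, 4, 5, 1, 6]

E: 5·0+4·0+5·6 = 30 | 1·0+6·5 = 30
B: 5·6+4·0+5·5 = 55 | 1·7+6·8 = 55
Q: 5·2+4·2+5·0 = 18 | 1·0+6·3 = 18
R: 5·0+4·0+5·6 = 30 | 1·0+6·5 = 30
T: 5·5+4·3+5·0 = 37 | 1·7+6·5 = 37
gcd(5,4,5,1,6) = 1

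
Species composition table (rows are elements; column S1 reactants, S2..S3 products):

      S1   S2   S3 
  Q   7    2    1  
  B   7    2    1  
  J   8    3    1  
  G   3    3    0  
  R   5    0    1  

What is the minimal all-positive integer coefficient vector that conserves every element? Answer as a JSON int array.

Coefficients: [1, 1, 5]

Q: 1·7 = 7 | 1·2+5·1 = 7
B: 1·7 = 7 | 1·2+5·1 = 7
J: 1·8 = 8 | 1·3+5·1 = 8
G: 1·3 = 3 | 1·3+5·0 = 3
R: 1·5 = 5 | 1·0+5·1 = 5
gcd(1,1,5) = 1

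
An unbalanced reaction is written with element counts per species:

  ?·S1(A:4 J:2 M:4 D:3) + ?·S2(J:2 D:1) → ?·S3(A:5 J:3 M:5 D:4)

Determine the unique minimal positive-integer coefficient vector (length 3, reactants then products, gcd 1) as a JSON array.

Coefficients: [5, 1, 4]

A: 5·4+1·0 = 20 | 4·5 = 20
J: 5·2+1·2 = 12 | 4·3 = 12
M: 5·4+1·0 = 20 | 4·5 = 20
D: 5·3+1·1 = 16 | 4·4 = 16
gcd(5,1,4) = 1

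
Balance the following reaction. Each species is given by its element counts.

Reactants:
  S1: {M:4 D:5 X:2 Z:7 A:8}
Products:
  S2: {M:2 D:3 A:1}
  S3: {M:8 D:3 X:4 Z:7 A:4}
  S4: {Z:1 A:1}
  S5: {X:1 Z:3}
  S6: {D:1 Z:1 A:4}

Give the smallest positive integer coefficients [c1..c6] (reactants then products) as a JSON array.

Coefficients: [4, 4, 1, 4, 4, 5]

M: 4·4 = 16 | 4·2+1·8+4·0+4·0+5·0 = 16
D: 4·5 = 20 | 4·3+1·3+4·0+4·0+5·1 = 20
X: 4·2 = 8 | 4·0+1·4+4·0+4·1+5·0 = 8
Z: 4·7 = 28 | 4·0+1·7+4·1+4·3+5·1 = 28
A: 4·8 = 32 | 4·1+1·4+4·1+4·0+5·4 = 32
gcd(4,4,1,4,4,5) = 1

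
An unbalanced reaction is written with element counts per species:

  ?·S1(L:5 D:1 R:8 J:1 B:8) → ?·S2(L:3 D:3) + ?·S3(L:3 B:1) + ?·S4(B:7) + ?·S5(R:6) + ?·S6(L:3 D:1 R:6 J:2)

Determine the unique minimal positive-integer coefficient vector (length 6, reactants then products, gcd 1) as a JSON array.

L: 6·5 = 30 | 1·3+6·3+6·0+5·0+3·3 = 30
D: 6·1 = 6 | 1·3+6·0+6·0+5·0+3·1 = 6
R: 6·8 = 48 | 1·0+6·0+6·0+5·6+3·6 = 48
J: 6·1 = 6 | 1·0+6·0+6·0+5·0+3·2 = 6
B: 6·8 = 48 | 1·0+6·1+6·7+5·0+3·0 = 48
gcd(6,1,6,6,5,3) = 1

Coefficients: [6, 1, 6, 6, 5, 3]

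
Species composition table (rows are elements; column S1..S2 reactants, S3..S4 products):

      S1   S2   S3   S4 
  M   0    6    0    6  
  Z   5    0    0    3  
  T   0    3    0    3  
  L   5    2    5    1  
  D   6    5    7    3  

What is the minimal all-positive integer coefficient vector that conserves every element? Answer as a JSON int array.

Coefficients: [3, 5, 4, 5]

M: 3·0+5·6 = 30 | 4·0+5·6 = 30
Z: 3·5+5·0 = 15 | 4·0+5·3 = 15
T: 3·0+5·3 = 15 | 4·0+5·3 = 15
L: 3·5+5·2 = 25 | 4·5+5·1 = 25
D: 3·6+5·5 = 43 | 4·7+5·3 = 43
gcd(3,5,4,5) = 1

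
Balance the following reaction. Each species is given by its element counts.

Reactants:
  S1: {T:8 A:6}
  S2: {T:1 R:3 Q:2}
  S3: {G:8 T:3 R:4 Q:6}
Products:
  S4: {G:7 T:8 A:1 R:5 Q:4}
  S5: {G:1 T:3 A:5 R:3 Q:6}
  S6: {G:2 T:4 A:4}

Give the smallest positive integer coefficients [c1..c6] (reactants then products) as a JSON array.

Coefficients: [5, 6, 6, 6, 4, 1]

G: 5·0+6·0+6·8 = 48 | 6·7+4·1+1·2 = 48
T: 5·8+6·1+6·3 = 64 | 6·8+4·3+1·4 = 64
A: 5·6+6·0+6·0 = 30 | 6·1+4·5+1·4 = 30
R: 5·0+6·3+6·4 = 42 | 6·5+4·3+1·0 = 42
Q: 5·0+6·2+6·6 = 48 | 6·4+4·6+1·0 = 48
gcd(5,6,6,6,4,1) = 1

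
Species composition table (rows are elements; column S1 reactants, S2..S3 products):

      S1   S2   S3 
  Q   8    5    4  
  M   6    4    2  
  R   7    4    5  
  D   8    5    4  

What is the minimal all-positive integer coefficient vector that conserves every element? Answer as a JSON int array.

Q: 3·8 = 24 | 4·5+1·4 = 24
M: 3·6 = 18 | 4·4+1·2 = 18
R: 3·7 = 21 | 4·4+1·5 = 21
D: 3·8 = 24 | 4·5+1·4 = 24
gcd(3,4,1) = 1

Coefficients: [3, 4, 1]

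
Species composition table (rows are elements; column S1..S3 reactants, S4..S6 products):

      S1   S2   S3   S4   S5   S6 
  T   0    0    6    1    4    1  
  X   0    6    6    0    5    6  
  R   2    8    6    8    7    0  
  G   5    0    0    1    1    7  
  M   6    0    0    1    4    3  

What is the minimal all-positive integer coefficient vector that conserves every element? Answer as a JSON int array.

T: 6·0+3·0+5·6 = 30 | 3·1+6·4+3·1 = 30
X: 6·0+3·6+5·6 = 48 | 3·0+6·5+3·6 = 48
R: 6·2+3·8+5·6 = 66 | 3·8+6·7+3·0 = 66
G: 6·5+3·0+5·0 = 30 | 3·1+6·1+3·7 = 30
M: 6·6+3·0+5·0 = 36 | 3·1+6·4+3·3 = 36
gcd(6,3,5,3,6,3) = 1

Coefficients: [6, 3, 5, 3, 6, 3]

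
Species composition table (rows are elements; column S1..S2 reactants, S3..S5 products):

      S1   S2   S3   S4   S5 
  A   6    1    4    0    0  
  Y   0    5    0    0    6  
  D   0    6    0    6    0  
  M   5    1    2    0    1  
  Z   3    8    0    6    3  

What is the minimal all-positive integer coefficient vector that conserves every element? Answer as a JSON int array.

Coefficients: [1, 6, 3, 6, 5]

A: 1·6+6·1 = 12 | 3·4+6·0+5·0 = 12
Y: 1·0+6·5 = 30 | 3·0+6·0+5·6 = 30
D: 1·0+6·6 = 36 | 3·0+6·6+5·0 = 36
M: 1·5+6·1 = 11 | 3·2+6·0+5·1 = 11
Z: 1·3+6·8 = 51 | 3·0+6·6+5·3 = 51
gcd(1,6,3,6,5) = 1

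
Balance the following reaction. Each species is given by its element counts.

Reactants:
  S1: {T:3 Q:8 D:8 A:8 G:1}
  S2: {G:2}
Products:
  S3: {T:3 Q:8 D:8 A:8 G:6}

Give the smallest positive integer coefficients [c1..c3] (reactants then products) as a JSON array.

T: 2·3+5·0 = 6 | 2·3 = 6
Q: 2·8+5·0 = 16 | 2·8 = 16
D: 2·8+5·0 = 16 | 2·8 = 16
A: 2·8+5·0 = 16 | 2·8 = 16
G: 2·1+5·2 = 12 | 2·6 = 12
gcd(2,5,2) = 1

Coefficients: [2, 5, 2]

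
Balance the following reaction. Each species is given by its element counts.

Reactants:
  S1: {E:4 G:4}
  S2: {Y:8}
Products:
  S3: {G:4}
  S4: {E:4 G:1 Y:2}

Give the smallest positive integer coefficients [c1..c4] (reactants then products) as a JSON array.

Coefficients: [4, 1, 3, 4]

E: 4·4+1·0 = 16 | 3·0+4·4 = 16
G: 4·4+1·0 = 16 | 3·4+4·1 = 16
Y: 4·0+1·8 = 8 | 3·0+4·2 = 8
gcd(4,1,3,4) = 1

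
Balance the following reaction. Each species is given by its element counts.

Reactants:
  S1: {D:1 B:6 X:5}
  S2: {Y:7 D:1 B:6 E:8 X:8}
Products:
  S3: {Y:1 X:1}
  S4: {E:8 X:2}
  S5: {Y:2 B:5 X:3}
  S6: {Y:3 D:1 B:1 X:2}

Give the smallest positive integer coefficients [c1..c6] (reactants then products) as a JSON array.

Y: 1·0+5·7 = 35 | 5·1+5·0+6·2+6·3 = 35
D: 1·1+5·1 = 6 | 5·0+5·0+6·0+6·1 = 6
B: 1·6+5·6 = 36 | 5·0+5·0+6·5+6·1 = 36
E: 1·0+5·8 = 40 | 5·0+5·8+6·0+6·0 = 40
X: 1·5+5·8 = 45 | 5·1+5·2+6·3+6·2 = 45
gcd(1,5,5,5,6,6) = 1

Coefficients: [1, 5, 5, 5, 6, 6]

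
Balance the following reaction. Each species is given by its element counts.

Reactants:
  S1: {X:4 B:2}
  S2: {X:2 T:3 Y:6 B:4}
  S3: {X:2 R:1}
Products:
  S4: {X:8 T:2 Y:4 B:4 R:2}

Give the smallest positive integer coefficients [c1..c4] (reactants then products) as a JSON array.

Coefficients: [2, 2, 6, 3]

X: 2·4+2·2+6·2 = 24 | 3·8 = 24
T: 2·0+2·3+6·0 = 6 | 3·2 = 6
Y: 2·0+2·6+6·0 = 12 | 3·4 = 12
B: 2·2+2·4+6·0 = 12 | 3·4 = 12
R: 2·0+2·0+6·1 = 6 | 3·2 = 6
gcd(2,2,6,3) = 1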